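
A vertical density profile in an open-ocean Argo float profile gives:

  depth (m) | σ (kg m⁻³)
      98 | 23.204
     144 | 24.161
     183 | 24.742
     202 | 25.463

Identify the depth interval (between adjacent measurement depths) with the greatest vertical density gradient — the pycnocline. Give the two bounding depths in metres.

Compute the density gradient over each adjacent pair:
  98–144 m: Δρ/Δz = 0.957/46 = 0.021 kg m⁻⁴
  144–183 m: Δρ/Δz = 0.581/39 = 0.015 kg m⁻⁴
  183–202 m: Δρ/Δz = 0.721/19 = 0.038 kg m⁻⁴
The largest gradient is in the 183–202 m interval — the pycnocline.

183–202 m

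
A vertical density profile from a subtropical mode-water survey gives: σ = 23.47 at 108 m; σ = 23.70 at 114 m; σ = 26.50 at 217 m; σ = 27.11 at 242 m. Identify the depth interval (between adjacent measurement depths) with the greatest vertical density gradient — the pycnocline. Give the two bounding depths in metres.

108–114 m

Compute the density gradient over each adjacent pair:
  108–114 m: Δρ/Δz = 0.23/6 = 0.038 kg m⁻⁴
  114–217 m: Δρ/Δz = 2.80/103 = 0.027 kg m⁻⁴
  217–242 m: Δρ/Δz = 0.61/25 = 0.024 kg m⁻⁴
The largest gradient is in the 108–114 m interval — the pycnocline.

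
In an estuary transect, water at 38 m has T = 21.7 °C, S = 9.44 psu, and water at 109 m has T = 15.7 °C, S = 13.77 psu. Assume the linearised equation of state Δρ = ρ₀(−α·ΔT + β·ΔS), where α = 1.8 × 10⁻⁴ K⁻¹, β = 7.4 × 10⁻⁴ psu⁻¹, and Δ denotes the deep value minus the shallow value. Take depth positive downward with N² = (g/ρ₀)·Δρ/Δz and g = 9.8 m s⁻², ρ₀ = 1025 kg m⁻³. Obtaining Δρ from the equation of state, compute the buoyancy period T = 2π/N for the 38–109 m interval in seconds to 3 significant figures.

ΔT = -6.0 K, ΔS = +4.33 psu (deep − shallow).
Δρ/ρ₀ = −αΔT + βΔS = 1.08 × 10⁻³ + 3.2042 × 10⁻³ = 4.2842 × 10⁻³, so Δρ ≈ 4.391 kg m⁻³.
N² = (g/ρ₀)·Δρ/Δz = g·(Δρ/ρ₀)/Δz = 9.8 × 4.2842 × 10⁻³ / 71 = 5.9134 × 10⁻⁴ s⁻².
N = √(5.9134 × 10⁻⁴) = 0.024317 rad s⁻¹ → T = 2π/N = 258.39 s ≈ 258 s.

258 s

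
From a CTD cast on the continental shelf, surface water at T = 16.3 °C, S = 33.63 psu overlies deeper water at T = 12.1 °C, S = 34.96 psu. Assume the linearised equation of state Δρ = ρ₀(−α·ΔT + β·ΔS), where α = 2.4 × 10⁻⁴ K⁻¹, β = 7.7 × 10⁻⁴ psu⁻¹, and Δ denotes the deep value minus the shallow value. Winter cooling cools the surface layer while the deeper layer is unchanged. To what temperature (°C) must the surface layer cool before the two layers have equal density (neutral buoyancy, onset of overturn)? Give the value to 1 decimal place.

Neutral buoyancy requires Δρ = 0, i.e. −α(T_deep − T_surf′) + β(S_deep − S_surf) = 0.
T_surf′ = T_deep − (β/α)·ΔS = 12.1 − (7.7 × 10⁻⁴/2.4 × 10⁻⁴)·(+1.33) = 7.833 °C.
Cooling required: 16.3 − (7.833) = 8.467 °C.

7.8 °C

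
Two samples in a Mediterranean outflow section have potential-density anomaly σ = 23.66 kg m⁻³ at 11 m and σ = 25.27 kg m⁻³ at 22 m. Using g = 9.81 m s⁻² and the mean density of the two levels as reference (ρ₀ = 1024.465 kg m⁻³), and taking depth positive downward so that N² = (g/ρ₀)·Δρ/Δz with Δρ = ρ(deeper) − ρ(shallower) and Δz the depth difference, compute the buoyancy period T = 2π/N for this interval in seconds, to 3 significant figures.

168 s

Δρ = 1025.27 − 1023.66 = 1.61 kg m⁻³ over Δz = 22 − 11 = 11 m.
N² = (9.81/1024.465) × (1.61/11) = 1.4015 × 10⁻³ s⁻².
N = √(1.4015 × 10⁻³) = 0.037437 rad s⁻¹, so T = 2π/N = 167.83 s ≈ 168 s.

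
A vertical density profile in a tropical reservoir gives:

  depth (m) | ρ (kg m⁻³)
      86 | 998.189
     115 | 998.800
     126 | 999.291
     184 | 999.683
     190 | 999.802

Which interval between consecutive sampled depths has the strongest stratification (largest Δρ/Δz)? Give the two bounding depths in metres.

115–126 m

Compute the density gradient over each adjacent pair:
  86–115 m: Δρ/Δz = 0.611/29 = 0.021 kg m⁻⁴
  115–126 m: Δρ/Δz = 0.491/11 = 0.045 kg m⁻⁴
  126–184 m: Δρ/Δz = 0.392/58 = 6.8 × 10⁻³ kg m⁻⁴
  184–190 m: Δρ/Δz = 0.119/6 = 0.020 kg m⁻⁴
The largest gradient is in the 115–126 m interval — the pycnocline.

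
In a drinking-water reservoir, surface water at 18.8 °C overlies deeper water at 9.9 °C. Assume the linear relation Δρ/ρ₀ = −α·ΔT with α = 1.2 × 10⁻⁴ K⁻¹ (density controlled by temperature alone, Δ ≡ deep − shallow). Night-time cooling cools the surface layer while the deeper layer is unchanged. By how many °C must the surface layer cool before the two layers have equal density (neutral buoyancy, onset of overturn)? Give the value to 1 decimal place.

With temperature the only control, equal density requires T_surf′ = T_deep.
T_surf′ = 9.9 °C.
Cooling required: 18.8 − 9.9 = 8.9 °C.

8.9 °C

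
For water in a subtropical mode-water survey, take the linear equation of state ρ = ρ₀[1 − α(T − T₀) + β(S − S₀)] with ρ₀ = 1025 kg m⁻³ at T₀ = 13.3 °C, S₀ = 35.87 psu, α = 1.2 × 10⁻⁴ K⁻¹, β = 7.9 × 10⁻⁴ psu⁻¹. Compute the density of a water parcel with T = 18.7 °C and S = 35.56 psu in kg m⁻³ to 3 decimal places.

T − T₀ = +5.4 K, S − S₀ = -0.31 psu.
Bracket = 1 − α·(+5.4) + β·(-0.31) = 1 + (-8.929 × 10⁻⁴) = 0.9991071.
ρ = 1025 × 0.9991071 = 1024.085 kg m⁻³.

1024.085 kg m⁻³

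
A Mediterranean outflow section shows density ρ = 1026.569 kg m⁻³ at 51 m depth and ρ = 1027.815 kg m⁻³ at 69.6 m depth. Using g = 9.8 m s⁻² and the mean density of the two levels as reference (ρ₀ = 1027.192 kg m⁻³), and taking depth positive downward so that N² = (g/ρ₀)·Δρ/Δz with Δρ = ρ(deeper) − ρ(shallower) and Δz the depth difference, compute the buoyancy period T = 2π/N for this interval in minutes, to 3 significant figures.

Δρ = 1027.815 − 1026.569 = 1.246 kg m⁻³ over Δz = 69.6 − 51 = 18.6 m.
N² = (9.8/1027.192) × (1.246/18.6) = 6.3912 × 10⁻⁴ s⁻².
N = √(6.3912 × 10⁻⁴) = 0.025281 rad s⁻¹, so T = 2π/N = 248.53 s = 4.1422 min ≈ 4.14 min.

4.14 min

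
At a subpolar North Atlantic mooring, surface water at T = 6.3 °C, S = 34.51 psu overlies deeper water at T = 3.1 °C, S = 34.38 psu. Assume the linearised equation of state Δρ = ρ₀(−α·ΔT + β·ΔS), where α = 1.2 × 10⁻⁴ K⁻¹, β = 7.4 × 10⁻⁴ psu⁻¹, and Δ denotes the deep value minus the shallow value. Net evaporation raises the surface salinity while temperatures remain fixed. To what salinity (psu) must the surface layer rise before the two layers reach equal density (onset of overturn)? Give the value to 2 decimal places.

34.90 psu

Neutral buoyancy requires −α(T_deep − T_surf) + β(S_deep − S_surf′) = 0.
S_surf′ = S_deep − (α/β)·ΔT = 34.38 − (1.2 × 10⁻⁴/7.4 × 10⁻⁴)·(-3.2) = 34.8989 psu.
Increase required: 34.8989 − 34.51 = 0.3889 psu.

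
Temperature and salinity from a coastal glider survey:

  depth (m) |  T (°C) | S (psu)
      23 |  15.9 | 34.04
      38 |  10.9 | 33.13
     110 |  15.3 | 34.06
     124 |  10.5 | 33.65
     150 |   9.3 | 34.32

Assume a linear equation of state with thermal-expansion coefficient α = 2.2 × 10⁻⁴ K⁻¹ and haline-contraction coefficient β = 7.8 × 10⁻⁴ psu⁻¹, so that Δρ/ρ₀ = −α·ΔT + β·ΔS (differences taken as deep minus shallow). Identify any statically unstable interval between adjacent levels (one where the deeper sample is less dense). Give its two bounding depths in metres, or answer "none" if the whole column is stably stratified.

Evaluate Δρ/ρ₀ = −αΔT + βΔS across each adjacent pair:
  23–38 m: −αΔT+βΔS = −(2.2 × 10⁻⁴)(-5.0)+(7.8 × 10⁻⁴)(-0.91) = 3.9 × 10⁻⁴ → stable
  38–110 m: −αΔT+βΔS = −(2.2 × 10⁻⁴)(+4.4)+(7.8 × 10⁻⁴)(+0.93) = -2.4 × 10⁻⁴ → UNSTABLE
  110–124 m: −αΔT+βΔS = −(2.2 × 10⁻⁴)(-4.8)+(7.8 × 10⁻⁴)(-0.41) = 7.4 × 10⁻⁴ → stable
  124–150 m: −αΔT+βΔS = −(2.2 × 10⁻⁴)(-1.2)+(7.8 × 10⁻⁴)(+0.67) = 7.9 × 10⁻⁴ → stable
The 38–110 m interval has Δρ < 0: lighter water underlies denser water.

38–110 m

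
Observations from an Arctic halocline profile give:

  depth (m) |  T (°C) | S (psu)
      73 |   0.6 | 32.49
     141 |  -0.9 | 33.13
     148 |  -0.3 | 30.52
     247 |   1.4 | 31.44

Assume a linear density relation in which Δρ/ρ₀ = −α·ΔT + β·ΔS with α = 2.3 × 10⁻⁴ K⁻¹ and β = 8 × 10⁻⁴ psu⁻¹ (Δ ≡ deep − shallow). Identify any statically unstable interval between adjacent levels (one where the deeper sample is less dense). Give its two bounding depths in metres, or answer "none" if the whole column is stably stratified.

Evaluate Δρ/ρ₀ = −αΔT + βΔS across each adjacent pair:
  73–141 m: −αΔT+βΔS = −(2.3 × 10⁻⁴)(-1.5)+(8 × 10⁻⁴)(+0.64) = 8.6 × 10⁻⁴ → stable
  141–148 m: −αΔT+βΔS = −(2.3 × 10⁻⁴)(+0.6)+(8 × 10⁻⁴)(-2.61) = -2.2 × 10⁻³ → UNSTABLE
  148–247 m: −αΔT+βΔS = −(2.3 × 10⁻⁴)(+1.7)+(8 × 10⁻⁴)(+0.92) = 3.5 × 10⁻⁴ → stable
The 141–148 m interval has Δρ < 0: lighter water underlies denser water.

141–148 m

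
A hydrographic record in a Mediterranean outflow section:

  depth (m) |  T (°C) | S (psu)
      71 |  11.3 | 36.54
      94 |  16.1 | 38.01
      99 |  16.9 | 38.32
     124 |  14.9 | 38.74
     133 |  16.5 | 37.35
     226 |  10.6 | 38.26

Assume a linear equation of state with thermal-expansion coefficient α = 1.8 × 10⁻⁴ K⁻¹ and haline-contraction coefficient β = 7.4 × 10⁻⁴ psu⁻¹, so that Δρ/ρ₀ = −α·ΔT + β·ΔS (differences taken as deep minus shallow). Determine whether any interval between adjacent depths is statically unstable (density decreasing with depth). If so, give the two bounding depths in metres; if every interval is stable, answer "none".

Evaluate Δρ/ρ₀ = −αΔT + βΔS across each adjacent pair:
  71–94 m: −αΔT+βΔS = −(1.8 × 10⁻⁴)(+4.8)+(7.4 × 10⁻⁴)(+1.47) = 2.2 × 10⁻⁴ → stable
  94–99 m: −αΔT+βΔS = −(1.8 × 10⁻⁴)(+0.8)+(7.4 × 10⁻⁴)(+0.31) = 8.5 × 10⁻⁵ → stable
  99–124 m: −αΔT+βΔS = −(1.8 × 10⁻⁴)(-2.0)+(7.4 × 10⁻⁴)(+0.42) = 6.7 × 10⁻⁴ → stable
  124–133 m: −αΔT+βΔS = −(1.8 × 10⁻⁴)(+1.6)+(7.4 × 10⁻⁴)(-1.39) = -1.3 × 10⁻³ → UNSTABLE
  133–226 m: −αΔT+βΔS = −(1.8 × 10⁻⁴)(-5.9)+(7.4 × 10⁻⁴)(+0.91) = 1.7 × 10⁻³ → stable
The 124–133 m interval has Δρ < 0: lighter water underlies denser water.

124–133 m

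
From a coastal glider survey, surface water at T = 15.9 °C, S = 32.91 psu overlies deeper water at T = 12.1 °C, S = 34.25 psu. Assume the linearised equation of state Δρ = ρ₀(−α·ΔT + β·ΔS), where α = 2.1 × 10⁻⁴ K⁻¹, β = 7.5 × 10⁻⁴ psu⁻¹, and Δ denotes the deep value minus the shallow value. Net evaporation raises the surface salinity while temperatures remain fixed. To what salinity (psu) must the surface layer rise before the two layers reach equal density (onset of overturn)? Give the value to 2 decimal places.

Neutral buoyancy requires −α(T_deep − T_surf) + β(S_deep − S_surf′) = 0.
S_surf′ = S_deep − (α/β)·ΔT = 34.25 − (2.1 × 10⁻⁴/7.5 × 10⁻⁴)·(-3.8) = 35.3140 psu.
Increase required: 35.3140 − 32.91 = 2.4040 psu.

35.31 psu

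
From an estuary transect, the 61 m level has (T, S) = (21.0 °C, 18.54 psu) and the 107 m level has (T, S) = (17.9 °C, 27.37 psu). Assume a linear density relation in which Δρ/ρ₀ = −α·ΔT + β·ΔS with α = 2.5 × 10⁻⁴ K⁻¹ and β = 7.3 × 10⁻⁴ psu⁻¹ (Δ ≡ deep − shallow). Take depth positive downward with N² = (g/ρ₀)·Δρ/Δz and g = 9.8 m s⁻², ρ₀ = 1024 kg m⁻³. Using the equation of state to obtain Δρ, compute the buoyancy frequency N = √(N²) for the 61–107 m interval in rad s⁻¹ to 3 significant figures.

ΔT = -3.1 K, ΔS = +8.83 psu (deep − shallow).
Δρ/ρ₀ = −αΔT + βΔS = 7.75 × 10⁻⁴ + 6.4459 × 10⁻³ = 7.2209 × 10⁻³, so Δρ ≈ 7.394 kg m⁻³.
N² = (g/ρ₀)·Δρ/Δz = g·(Δρ/ρ₀)/Δz = 9.8 × 7.2209 × 10⁻³ / 46 = 1.5384 × 10⁻³ s⁻².
N = √(1.5384 × 10⁻³) = 0.039222 rad s⁻¹ ≈ 0.0392 rad s⁻¹.

0.0392 rad s⁻¹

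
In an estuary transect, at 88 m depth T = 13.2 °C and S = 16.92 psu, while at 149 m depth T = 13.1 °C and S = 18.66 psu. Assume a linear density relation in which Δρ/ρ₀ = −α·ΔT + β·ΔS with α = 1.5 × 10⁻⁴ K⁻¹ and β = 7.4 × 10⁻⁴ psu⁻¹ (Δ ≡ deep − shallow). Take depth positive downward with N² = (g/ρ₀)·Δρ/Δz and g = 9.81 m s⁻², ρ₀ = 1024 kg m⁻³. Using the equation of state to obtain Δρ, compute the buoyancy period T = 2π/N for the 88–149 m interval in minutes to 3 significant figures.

7.24 min

ΔT = -0.1 K, ΔS = +1.74 psu (deep − shallow).
Δρ/ρ₀ = −αΔT + βΔS = 1.50 × 10⁻⁵ + 1.2876 × 10⁻³ = 1.3026 × 10⁻³, so Δρ ≈ 1.334 kg m⁻³.
N² = (g/ρ₀)·Δρ/Δz = g·(Δρ/ρ₀)/Δz = 9.81 × 1.3026 × 10⁻³ / 61 = 2.0948 × 10⁻⁴ s⁻².
N = √(2.0948 × 10⁻⁴) = 0.014473 rad s⁻¹ → T = 2π/N = 434.13 s = 7.2355 min ≈ 7.24 min.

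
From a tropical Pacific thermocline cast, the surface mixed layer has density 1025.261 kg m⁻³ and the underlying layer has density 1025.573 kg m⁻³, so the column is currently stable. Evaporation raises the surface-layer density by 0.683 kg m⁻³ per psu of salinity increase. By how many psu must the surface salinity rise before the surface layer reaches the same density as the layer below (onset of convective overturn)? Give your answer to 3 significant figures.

Density deficit of the surface layer: 1025.573 − 1025.261 = 0.312 kg m⁻³.
Required change = 0.312 / 0.683 = 0.457 psu.

0.457 psu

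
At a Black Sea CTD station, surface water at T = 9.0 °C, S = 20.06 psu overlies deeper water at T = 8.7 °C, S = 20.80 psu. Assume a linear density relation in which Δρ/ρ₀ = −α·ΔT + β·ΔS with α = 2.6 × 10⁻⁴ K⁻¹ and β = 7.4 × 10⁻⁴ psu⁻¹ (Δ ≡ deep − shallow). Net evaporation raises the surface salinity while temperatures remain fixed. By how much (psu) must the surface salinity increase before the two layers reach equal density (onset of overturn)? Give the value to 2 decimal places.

0.85 psu

Neutral buoyancy requires −α(T_deep − T_surf) + β(S_deep − S_surf′) = 0.
S_surf′ = S_deep − (α/β)·ΔT = 20.80 − (2.6 × 10⁻⁴/7.4 × 10⁻⁴)·(-0.3) = 20.9054 psu.
Increase required: 20.9054 − 20.06 = 0.8454 psu.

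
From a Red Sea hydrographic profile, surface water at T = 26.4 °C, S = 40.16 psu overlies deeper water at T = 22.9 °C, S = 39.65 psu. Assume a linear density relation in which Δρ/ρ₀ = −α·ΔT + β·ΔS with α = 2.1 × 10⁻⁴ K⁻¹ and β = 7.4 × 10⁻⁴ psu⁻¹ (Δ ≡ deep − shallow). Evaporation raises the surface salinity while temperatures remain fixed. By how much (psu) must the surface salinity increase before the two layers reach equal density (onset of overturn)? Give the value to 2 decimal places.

Neutral buoyancy requires −α(T_deep − T_surf) + β(S_deep − S_surf′) = 0.
S_surf′ = S_deep − (α/β)·ΔT = 39.65 − (2.1 × 10⁻⁴/7.4 × 10⁻⁴)·(-3.5) = 40.6432 psu.
Increase required: 40.6432 − 40.16 = 0.4832 psu.

0.48 psu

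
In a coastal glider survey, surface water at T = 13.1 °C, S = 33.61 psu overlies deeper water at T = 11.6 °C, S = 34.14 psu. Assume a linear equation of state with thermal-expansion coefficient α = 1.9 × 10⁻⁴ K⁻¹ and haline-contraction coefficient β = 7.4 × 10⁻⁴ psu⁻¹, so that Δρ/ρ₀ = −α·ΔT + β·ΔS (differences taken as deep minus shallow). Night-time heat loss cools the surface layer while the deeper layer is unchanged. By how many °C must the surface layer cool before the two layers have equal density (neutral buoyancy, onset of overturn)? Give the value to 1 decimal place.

3.6 °C

Neutral buoyancy requires Δρ = 0, i.e. −α(T_deep − T_surf′) + β(S_deep − S_surf) = 0.
T_surf′ = T_deep − (β/α)·ΔS = 11.6 − (7.4 × 10⁻⁴/1.9 × 10⁻⁴)·(+0.53) = 9.536 °C.
Cooling required: 13.1 − (9.536) = 3.564 °C.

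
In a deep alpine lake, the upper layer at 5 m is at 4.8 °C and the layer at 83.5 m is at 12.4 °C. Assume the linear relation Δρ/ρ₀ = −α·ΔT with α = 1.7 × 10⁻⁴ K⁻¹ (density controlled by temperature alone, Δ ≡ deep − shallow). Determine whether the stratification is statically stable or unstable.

ΔT = 12.4 − 4.8 = +7.6 K, so Δρ/ρ₀ = −αΔT = -1.292 × 10⁻³.
Δρ/ρ₀ < 0, so Δρ < 0: deeper water is lighter → statically unstable; the column would overturn.

unstable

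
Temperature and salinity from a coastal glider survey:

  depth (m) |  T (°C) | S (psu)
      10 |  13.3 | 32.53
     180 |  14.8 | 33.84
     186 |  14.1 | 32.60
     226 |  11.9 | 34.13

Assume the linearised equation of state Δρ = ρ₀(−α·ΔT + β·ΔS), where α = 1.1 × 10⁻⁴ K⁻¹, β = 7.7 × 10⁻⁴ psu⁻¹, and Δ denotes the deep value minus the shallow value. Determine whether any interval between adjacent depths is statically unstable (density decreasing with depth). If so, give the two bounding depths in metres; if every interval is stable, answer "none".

180–186 m

Evaluate Δρ/ρ₀ = −αΔT + βΔS across each adjacent pair:
  10–180 m: −αΔT+βΔS = −(1.1 × 10⁻⁴)(+1.5)+(7.7 × 10⁻⁴)(+1.31) = 8.4 × 10⁻⁴ → stable
  180–186 m: −αΔT+βΔS = −(1.1 × 10⁻⁴)(-0.7)+(7.7 × 10⁻⁴)(-1.24) = -8.8 × 10⁻⁴ → UNSTABLE
  186–226 m: −αΔT+βΔS = −(1.1 × 10⁻⁴)(-2.2)+(7.7 × 10⁻⁴)(+1.53) = 1.4 × 10⁻³ → stable
The 180–186 m interval has Δρ < 0: lighter water underlies denser water.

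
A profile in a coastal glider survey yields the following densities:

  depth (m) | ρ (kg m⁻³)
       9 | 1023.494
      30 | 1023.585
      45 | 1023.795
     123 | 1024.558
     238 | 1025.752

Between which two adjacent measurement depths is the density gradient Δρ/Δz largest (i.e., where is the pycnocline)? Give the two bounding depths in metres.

30–45 m

Compute the density gradient over each adjacent pair:
  9–30 m: Δρ/Δz = 0.091/21 = 4.3 × 10⁻³ kg m⁻⁴
  30–45 m: Δρ/Δz = 0.210/15 = 0.014 kg m⁻⁴
  45–123 m: Δρ/Δz = 0.763/78 = 9.8 × 10⁻³ kg m⁻⁴
  123–238 m: Δρ/Δz = 1.194/115 = 0.010 kg m⁻⁴
The largest gradient is in the 30–45 m interval — the pycnocline.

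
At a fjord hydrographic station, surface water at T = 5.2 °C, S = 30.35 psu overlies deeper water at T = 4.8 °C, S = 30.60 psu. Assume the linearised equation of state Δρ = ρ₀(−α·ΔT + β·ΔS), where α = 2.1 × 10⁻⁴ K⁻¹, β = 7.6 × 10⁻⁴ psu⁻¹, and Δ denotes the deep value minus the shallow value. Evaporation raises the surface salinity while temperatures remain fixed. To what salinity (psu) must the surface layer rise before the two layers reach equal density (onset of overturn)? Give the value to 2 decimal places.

30.71 psu

Neutral buoyancy requires −α(T_deep − T_surf) + β(S_deep − S_surf′) = 0.
S_surf′ = S_deep − (α/β)·ΔT = 30.60 − (2.1 × 10⁻⁴/7.6 × 10⁻⁴)·(-0.4) = 30.7105 psu.
Increase required: 30.7105 − 30.35 = 0.3605 psu.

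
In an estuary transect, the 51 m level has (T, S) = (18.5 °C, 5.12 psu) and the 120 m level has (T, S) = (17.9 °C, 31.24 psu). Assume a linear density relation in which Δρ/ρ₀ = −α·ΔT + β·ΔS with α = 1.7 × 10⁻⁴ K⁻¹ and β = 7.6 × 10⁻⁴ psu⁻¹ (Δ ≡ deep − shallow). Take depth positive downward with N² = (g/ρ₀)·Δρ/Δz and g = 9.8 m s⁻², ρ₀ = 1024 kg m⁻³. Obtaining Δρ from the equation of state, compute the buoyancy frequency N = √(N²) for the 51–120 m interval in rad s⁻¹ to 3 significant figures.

ΔT = -0.6 K, ΔS = +26.12 psu (deep − shallow).
Δρ/ρ₀ = −αΔT + βΔS = 1.02 × 10⁻⁴ + 0.0198512 = 0.0199532, so Δρ ≈ 20.43 kg m⁻³.
N² = (g/ρ₀)·Δρ/Δz = g·(Δρ/ρ₀)/Δz = 9.8 × 0.0199532 / 69 = 2.8339 × 10⁻³ s⁻².
N = √(2.8339 × 10⁻³) = 0.053234 rad s⁻¹ ≈ 0.0532 rad s⁻¹.

0.0532 rad s⁻¹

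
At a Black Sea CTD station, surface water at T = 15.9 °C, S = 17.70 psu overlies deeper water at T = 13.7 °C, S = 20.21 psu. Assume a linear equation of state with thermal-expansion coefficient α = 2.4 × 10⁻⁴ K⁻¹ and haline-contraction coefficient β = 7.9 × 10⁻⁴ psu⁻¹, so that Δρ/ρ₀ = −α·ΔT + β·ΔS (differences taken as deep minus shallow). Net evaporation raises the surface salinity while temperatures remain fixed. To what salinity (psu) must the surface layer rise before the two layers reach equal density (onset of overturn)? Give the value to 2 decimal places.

20.88 psu

Neutral buoyancy requires −α(T_deep − T_surf) + β(S_deep − S_surf′) = 0.
S_surf′ = S_deep − (α/β)·ΔT = 20.21 − (2.4 × 10⁻⁴/7.9 × 10⁻⁴)·(-2.2) = 20.8784 psu.
Increase required: 20.8784 − 17.70 = 3.1784 psu.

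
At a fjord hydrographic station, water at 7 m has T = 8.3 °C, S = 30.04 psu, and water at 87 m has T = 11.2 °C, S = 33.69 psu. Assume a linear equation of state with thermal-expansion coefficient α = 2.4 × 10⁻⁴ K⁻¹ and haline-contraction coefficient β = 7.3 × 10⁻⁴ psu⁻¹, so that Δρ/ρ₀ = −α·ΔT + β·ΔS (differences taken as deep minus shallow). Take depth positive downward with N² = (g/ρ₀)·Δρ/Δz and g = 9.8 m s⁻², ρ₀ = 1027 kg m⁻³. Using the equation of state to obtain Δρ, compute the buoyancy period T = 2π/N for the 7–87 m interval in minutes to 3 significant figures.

6.74 min

ΔT = +2.9 K, ΔS = +3.65 psu (deep − shallow).
Δρ/ρ₀ = −αΔT + βΔS = -6.96 × 10⁻⁴ + 2.6645 × 10⁻³ = 1.9685 × 10⁻³, so Δρ ≈ 2.022 kg m⁻³.
N² = (g/ρ₀)·Δρ/Δz = g·(Δρ/ρ₀)/Δz = 9.8 × 1.9685 × 10⁻³ / 80 = 2.4114 × 10⁻⁴ s⁻².
N = √(2.4114 × 10⁻⁴) = 0.015529 rad s⁻¹ → T = 2π/N = 404.61 s = 6.7435 min ≈ 6.74 min.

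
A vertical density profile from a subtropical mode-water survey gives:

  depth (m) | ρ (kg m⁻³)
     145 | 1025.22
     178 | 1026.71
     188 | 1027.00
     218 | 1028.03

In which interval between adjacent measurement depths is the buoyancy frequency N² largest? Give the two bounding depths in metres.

Compute the density gradient over each adjacent pair:
  145–178 m: Δρ/Δz = 1.49/33 = 0.045 kg m⁻⁴
  178–188 m: Δρ/Δz = 0.29/10 = 0.029 kg m⁻⁴
  188–218 m: Δρ/Δz = 1.03/30 = 0.034 kg m⁻⁴
The largest gradient is in the 145–178 m interval — the pycnocline.

145–178 m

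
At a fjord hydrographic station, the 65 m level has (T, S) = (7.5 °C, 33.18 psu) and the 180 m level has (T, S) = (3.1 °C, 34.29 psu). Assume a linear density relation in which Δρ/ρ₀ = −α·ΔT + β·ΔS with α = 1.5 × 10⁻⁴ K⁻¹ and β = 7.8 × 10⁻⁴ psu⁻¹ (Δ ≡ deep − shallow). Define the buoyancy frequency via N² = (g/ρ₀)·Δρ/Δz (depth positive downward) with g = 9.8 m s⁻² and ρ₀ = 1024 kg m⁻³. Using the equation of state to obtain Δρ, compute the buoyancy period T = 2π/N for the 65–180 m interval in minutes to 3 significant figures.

ΔT = -4.4 K, ΔS = +1.11 psu (deep − shallow).
Δρ/ρ₀ = −αΔT + βΔS = 6.60 × 10⁻⁴ + 8.658 × 10⁻⁴ = 1.5258 × 10⁻³, so Δρ ≈ 1.562 kg m⁻³.
N² = (g/ρ₀)·Δρ/Δz = g·(Δρ/ρ₀)/Δz = 9.8 × 1.5258 × 10⁻³ / 115 = 1.3002 × 10⁻⁴ s⁻².
N = √(1.3002 × 10⁻⁴) = 0.011403 rad s⁻¹ → T = 2π/N = 551.01 s = 9.1835 min ≈ 9.18 min.

9.18 min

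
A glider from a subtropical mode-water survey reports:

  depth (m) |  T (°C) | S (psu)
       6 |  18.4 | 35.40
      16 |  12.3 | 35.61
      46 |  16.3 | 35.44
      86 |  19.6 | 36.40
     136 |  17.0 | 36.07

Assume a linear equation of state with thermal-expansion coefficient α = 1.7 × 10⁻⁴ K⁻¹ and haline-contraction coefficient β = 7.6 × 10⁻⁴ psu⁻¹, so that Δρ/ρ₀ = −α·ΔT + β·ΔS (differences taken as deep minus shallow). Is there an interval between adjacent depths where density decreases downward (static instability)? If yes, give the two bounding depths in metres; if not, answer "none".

16–46 m

Evaluate Δρ/ρ₀ = −αΔT + βΔS across each adjacent pair:
  6–16 m: −αΔT+βΔS = −(1.7 × 10⁻⁴)(-6.1)+(7.6 × 10⁻⁴)(+0.21) = 1.2 × 10⁻³ → stable
  16–46 m: −αΔT+βΔS = −(1.7 × 10⁻⁴)(+4.0)+(7.6 × 10⁻⁴)(-0.17) = -8.1 × 10⁻⁴ → UNSTABLE
  46–86 m: −αΔT+βΔS = −(1.7 × 10⁻⁴)(+3.3)+(7.6 × 10⁻⁴)(+0.96) = 1.7 × 10⁻⁴ → stable
  86–136 m: −αΔT+βΔS = −(1.7 × 10⁻⁴)(-2.6)+(7.6 × 10⁻⁴)(-0.33) = 1.9 × 10⁻⁴ → stable
The 16–46 m interval has Δρ < 0: lighter water underlies denser water.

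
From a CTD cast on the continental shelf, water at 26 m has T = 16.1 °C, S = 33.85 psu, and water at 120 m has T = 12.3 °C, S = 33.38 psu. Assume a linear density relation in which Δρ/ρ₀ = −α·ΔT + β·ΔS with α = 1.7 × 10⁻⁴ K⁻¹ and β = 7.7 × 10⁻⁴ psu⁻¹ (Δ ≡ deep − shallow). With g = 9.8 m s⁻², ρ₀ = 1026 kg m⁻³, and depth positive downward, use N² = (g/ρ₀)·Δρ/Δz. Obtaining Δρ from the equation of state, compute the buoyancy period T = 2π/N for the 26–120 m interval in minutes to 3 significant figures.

19.2 min

ΔT = -3.8 K, ΔS = -0.47 psu (deep − shallow).
Δρ/ρ₀ = −αΔT + βΔS = 6.46 × 10⁻⁴ − 3.619 × 10⁻⁴ = 2.841 × 10⁻⁴, so Δρ ≈ 0.2915 kg m⁻³.
N² = (g/ρ₀)·Δρ/Δz = g·(Δρ/ρ₀)/Δz = 9.8 × 2.841 × 10⁻⁴ / 94 = 2.9619 × 10⁻⁵ s⁻².
N = √(2.9619 × 10⁻⁵) = 5.4423 × 10⁻³ rad s⁻¹ → T = 2π/N = 1.1545 × 10³ s = 19.242 min ≈ 19.2 min.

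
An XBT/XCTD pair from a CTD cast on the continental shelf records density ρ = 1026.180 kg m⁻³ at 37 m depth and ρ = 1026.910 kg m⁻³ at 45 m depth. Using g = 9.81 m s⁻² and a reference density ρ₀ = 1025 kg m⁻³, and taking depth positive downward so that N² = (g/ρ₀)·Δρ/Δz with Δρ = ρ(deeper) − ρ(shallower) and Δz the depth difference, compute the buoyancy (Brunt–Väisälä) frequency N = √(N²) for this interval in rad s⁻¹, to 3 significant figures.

Δρ = 1026.910 − 1026.180 = 0.730 kg m⁻³ over Δz = 45 − 37 = 8 m.
N² = (9.81/1025) × (0.730/8) = 8.7333 × 10⁻⁴ s⁻².
N = √(8.7333 × 10⁻⁴) = 0.029552 rad s⁻¹ ≈ 0.0296 rad s⁻¹.
N² > 0, so the interval is statically stable.

0.0296 rad s⁻¹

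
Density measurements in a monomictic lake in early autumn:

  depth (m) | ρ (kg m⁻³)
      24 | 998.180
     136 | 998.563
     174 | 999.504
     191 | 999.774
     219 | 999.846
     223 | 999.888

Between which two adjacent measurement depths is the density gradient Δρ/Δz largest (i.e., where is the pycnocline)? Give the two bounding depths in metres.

136–174 m

Compute the density gradient over each adjacent pair:
  24–136 m: Δρ/Δz = 0.383/112 = 3.4 × 10⁻³ kg m⁻⁴
  136–174 m: Δρ/Δz = 0.941/38 = 0.025 kg m⁻⁴
  174–191 m: Δρ/Δz = 0.270/17 = 0.016 kg m⁻⁴
  191–219 m: Δρ/Δz = 0.072/28 = 2.6 × 10⁻³ kg m⁻⁴
  219–223 m: Δρ/Δz = 0.042/4 = 0.011 kg m⁻⁴
The largest gradient is in the 136–174 m interval — the pycnocline.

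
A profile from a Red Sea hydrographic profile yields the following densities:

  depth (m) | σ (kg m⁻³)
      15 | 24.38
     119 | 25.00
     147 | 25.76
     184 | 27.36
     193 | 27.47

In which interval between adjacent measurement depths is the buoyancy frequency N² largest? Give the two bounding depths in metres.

147–184 m

Compute the density gradient over each adjacent pair:
  15–119 m: Δρ/Δz = 0.62/104 = 6.0 × 10⁻³ kg m⁻⁴
  119–147 m: Δρ/Δz = 0.76/28 = 0.027 kg m⁻⁴
  147–184 m: Δρ/Δz = 1.60/37 = 0.043 kg m⁻⁴
  184–193 m: Δρ/Δz = 0.11/9 = 0.012 kg m⁻⁴
The largest gradient is in the 147–184 m interval — the pycnocline.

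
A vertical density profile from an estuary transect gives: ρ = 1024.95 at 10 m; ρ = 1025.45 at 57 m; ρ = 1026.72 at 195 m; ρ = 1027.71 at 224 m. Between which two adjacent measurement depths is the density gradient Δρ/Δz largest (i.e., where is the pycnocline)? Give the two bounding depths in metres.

Compute the density gradient over each adjacent pair:
  10–57 m: Δρ/Δz = 0.50/47 = 0.011 kg m⁻⁴
  57–195 m: Δρ/Δz = 1.27/138 = 9.2 × 10⁻³ kg m⁻⁴
  195–224 m: Δρ/Δz = 0.99/29 = 0.034 kg m⁻⁴
The largest gradient is in the 195–224 m interval — the pycnocline.

195–224 m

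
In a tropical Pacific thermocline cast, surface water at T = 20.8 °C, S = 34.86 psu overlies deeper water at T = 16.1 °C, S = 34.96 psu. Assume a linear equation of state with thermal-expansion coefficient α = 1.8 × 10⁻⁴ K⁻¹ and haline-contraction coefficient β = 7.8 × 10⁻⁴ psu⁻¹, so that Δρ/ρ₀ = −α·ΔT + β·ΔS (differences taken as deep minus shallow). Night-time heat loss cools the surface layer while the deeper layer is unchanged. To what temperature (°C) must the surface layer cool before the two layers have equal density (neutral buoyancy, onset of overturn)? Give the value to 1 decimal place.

15.7 °C

Neutral buoyancy requires Δρ = 0, i.e. −α(T_deep − T_surf′) + β(S_deep − S_surf) = 0.
T_surf′ = T_deep − (β/α)·ΔS = 16.1 − (7.8 × 10⁻⁴/1.8 × 10⁻⁴)·(+0.10) = 15.667 °C.
Cooling required: 20.8 − (15.667) = 5.133 °C.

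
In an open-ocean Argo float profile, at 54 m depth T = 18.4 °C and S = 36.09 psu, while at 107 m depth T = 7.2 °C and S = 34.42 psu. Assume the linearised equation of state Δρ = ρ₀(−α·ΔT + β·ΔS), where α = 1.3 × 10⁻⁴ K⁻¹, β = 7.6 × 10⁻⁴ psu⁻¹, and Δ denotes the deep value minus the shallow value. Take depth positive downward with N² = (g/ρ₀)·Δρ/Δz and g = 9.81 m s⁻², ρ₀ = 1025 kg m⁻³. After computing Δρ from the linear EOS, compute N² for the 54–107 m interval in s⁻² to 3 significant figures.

3.46 × 10⁻⁵ s⁻²

ΔT = -11.2 K, ΔS = -1.67 psu (deep − shallow).
Δρ/ρ₀ = −αΔT + βΔS = 1.456 × 10⁻³ − 1.2692 × 10⁻³ = 1.868 × 10⁻⁴, so Δρ ≈ 0.1915 kg m⁻³.
N² = (g/ρ₀)·Δρ/Δz = g·(Δρ/ρ₀)/Δz = 9.81 × 1.868 × 10⁻⁴ / 53 = 3.4576 × 10⁻⁵ s⁻² ≈ 3.46 × 10⁻⁵ s⁻².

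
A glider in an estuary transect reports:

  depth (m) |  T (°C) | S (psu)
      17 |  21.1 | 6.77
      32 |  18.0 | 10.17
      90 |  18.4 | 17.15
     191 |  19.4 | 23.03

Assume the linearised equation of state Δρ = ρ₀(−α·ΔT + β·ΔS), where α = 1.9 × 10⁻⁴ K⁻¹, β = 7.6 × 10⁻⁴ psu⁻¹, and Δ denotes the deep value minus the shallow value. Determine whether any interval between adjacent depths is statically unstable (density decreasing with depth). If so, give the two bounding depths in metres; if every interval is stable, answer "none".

none

Evaluate Δρ/ρ₀ = −αΔT + βΔS across each adjacent pair:
  17–32 m: −αΔT+βΔS = −(1.9 × 10⁻⁴)(-3.1)+(7.6 × 10⁻⁴)(+3.40) = 3.2 × 10⁻³ → stable
  32–90 m: −αΔT+βΔS = −(1.9 × 10⁻⁴)(+0.4)+(7.6 × 10⁻⁴)(+6.98) = 5.2 × 10⁻³ → stable
  90–191 m: −αΔT+βΔS = −(1.9 × 10⁻⁴)(+1.0)+(7.6 × 10⁻⁴)(+5.88) = 4.3 × 10⁻³ → stable
Every interval has Δρ > 0: the column is stably stratified throughout.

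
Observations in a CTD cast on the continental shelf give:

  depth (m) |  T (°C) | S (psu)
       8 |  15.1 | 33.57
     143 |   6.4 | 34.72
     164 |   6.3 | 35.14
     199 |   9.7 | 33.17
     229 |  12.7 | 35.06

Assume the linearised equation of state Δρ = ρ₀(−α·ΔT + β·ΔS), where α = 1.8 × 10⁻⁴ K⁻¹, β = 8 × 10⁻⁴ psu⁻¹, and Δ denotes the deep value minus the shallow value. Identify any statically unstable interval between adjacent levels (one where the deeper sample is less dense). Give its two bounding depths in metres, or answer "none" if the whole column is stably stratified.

Evaluate Δρ/ρ₀ = −αΔT + βΔS across each adjacent pair:
  8–143 m: −αΔT+βΔS = −(1.8 × 10⁻⁴)(-8.7)+(8 × 10⁻⁴)(+1.15) = 2.5 × 10⁻³ → stable
  143–164 m: −αΔT+βΔS = −(1.8 × 10⁻⁴)(-0.1)+(8 × 10⁻⁴)(+0.42) = 3.5 × 10⁻⁴ → stable
  164–199 m: −αΔT+βΔS = −(1.8 × 10⁻⁴)(+3.4)+(8 × 10⁻⁴)(-1.97) = -2.2 × 10⁻³ → UNSTABLE
  199–229 m: −αΔT+βΔS = −(1.8 × 10⁻⁴)(+3.0)+(8 × 10⁻⁴)(+1.89) = 9.7 × 10⁻⁴ → stable
The 164–199 m interval has Δρ < 0: lighter water underlies denser water.

164–199 m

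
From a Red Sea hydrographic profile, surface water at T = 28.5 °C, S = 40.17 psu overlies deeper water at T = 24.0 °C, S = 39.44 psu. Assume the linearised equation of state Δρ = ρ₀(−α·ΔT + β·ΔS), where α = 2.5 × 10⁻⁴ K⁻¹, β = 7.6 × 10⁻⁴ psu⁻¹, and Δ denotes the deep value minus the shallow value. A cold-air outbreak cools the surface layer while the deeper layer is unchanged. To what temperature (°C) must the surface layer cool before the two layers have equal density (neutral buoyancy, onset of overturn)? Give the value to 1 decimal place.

Neutral buoyancy requires Δρ = 0, i.e. −α(T_deep − T_surf′) + β(S_deep − S_surf) = 0.
T_surf′ = T_deep − (β/α)·ΔS = 24.0 − (7.6 × 10⁻⁴/2.5 × 10⁻⁴)·(-0.73) = 26.219 °C.
Cooling required: 28.5 − (26.219) = 2.281 °C.

26.2 °C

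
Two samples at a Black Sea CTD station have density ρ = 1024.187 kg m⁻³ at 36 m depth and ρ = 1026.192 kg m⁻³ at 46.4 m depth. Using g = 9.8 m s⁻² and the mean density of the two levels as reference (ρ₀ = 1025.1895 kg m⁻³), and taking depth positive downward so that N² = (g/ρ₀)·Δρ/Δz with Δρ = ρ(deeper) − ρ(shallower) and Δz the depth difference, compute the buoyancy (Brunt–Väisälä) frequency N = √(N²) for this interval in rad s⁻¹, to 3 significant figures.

0.0429 rad s⁻¹

Δρ = 1026.192 − 1024.187 = 2.005 kg m⁻³ over Δz = 46.4 − 36 = 10.4 m.
N² = (9.8/1025.1895) × (2.005/10.4) = 1.8429 × 10⁻³ s⁻².
N = √(1.8429 × 10⁻³) = 0.042929 rad s⁻¹ ≈ 0.0429 rad s⁻¹.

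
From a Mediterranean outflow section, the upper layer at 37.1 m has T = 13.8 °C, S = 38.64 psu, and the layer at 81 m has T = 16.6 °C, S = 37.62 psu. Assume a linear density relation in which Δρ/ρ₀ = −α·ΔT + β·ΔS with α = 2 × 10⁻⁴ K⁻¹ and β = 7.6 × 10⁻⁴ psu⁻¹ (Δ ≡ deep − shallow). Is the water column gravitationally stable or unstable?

unstable

ΔT = 16.6 − 13.8 = +2.8 K and ΔS = 37.62 − 38.64 = -1.02 psu (deep − shallow).
−αΔT = -5.60 × 10⁻⁴; βΔS = -7.752 × 10⁻⁴; sum Δρ/ρ₀ = -1.3352 × 10⁻³.
Δρ/ρ₀ < 0, so Δρ < 0: deeper water is lighter → statically unstable; the column would overturn.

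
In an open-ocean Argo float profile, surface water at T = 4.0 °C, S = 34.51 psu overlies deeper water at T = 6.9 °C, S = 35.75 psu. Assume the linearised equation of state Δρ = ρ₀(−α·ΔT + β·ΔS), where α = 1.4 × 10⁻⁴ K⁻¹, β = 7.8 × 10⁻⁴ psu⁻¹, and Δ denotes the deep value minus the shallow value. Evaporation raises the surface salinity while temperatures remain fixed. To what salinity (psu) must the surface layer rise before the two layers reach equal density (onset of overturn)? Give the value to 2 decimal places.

Neutral buoyancy requires −α(T_deep − T_surf) + β(S_deep − S_surf′) = 0.
S_surf′ = S_deep − (α/β)·ΔT = 35.75 − (1.4 × 10⁻⁴/7.8 × 10⁻⁴)·(+2.9) = 35.2295 psu.
Increase required: 35.2295 − 34.51 = 0.7195 psu.

35.23 psu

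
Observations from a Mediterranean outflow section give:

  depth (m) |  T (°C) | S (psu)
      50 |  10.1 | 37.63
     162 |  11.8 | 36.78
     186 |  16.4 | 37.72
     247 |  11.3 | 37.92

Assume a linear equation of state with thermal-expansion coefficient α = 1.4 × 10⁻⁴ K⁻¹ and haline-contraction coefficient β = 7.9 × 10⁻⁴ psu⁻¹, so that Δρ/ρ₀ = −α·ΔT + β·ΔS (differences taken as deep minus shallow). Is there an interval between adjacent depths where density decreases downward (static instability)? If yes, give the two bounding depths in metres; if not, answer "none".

50–162 m

Evaluate Δρ/ρ₀ = −αΔT + βΔS across each adjacent pair:
  50–162 m: −αΔT+βΔS = −(1.4 × 10⁻⁴)(+1.7)+(7.9 × 10⁻⁴)(-0.85) = -9.1 × 10⁻⁴ → UNSTABLE
  162–186 m: −αΔT+βΔS = −(1.4 × 10⁻⁴)(+4.6)+(7.9 × 10⁻⁴)(+0.94) = 9.9 × 10⁻⁵ → stable
  186–247 m: −αΔT+βΔS = −(1.4 × 10⁻⁴)(-5.1)+(7.9 × 10⁻⁴)(+0.20) = 8.7 × 10⁻⁴ → stable
The 50–162 m interval has Δρ < 0: lighter water underlies denser water.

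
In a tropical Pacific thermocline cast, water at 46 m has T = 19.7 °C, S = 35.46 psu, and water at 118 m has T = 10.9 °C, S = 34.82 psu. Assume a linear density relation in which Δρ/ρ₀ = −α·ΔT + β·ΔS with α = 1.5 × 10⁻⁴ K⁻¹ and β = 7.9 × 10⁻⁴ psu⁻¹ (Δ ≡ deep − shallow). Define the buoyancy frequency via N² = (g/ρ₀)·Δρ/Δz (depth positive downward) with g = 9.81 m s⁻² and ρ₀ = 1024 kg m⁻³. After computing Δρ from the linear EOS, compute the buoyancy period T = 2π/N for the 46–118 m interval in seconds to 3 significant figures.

596 s

ΔT = -8.8 K, ΔS = -0.64 psu (deep − shallow).
Δρ/ρ₀ = −αΔT + βΔS = 1.32 × 10⁻³ − 5.056 × 10⁻⁴ = 8.144 × 10⁻⁴, so Δρ ≈ 0.8339 kg m⁻³.
N² = (g/ρ₀)·Δρ/Δz = g·(Δρ/ρ₀)/Δz = 9.81 × 8.144 × 10⁻⁴ / 72 = 1.1096 × 10⁻⁴ s⁻².
N = √(1.1096 × 10⁻⁴) = 0.010534 rad s⁻¹ → T = 2π/N = 596.47 s ≈ 596 s.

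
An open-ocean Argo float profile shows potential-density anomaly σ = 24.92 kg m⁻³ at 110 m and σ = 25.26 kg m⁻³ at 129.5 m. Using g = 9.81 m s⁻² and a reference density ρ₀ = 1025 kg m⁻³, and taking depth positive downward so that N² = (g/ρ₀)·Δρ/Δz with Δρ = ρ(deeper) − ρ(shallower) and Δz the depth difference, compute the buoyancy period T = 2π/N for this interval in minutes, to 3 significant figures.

8.11 min

Δρ = 1025.26 − 1024.92 = 0.34 kg m⁻³ over Δz = 129.5 − 110 = 19.5 m.
N² = (9.81/1025) × (0.34/19.5) = 1.6687 × 10⁻⁴ s⁻².
N = √(1.6687 × 10⁻⁴) = 0.012918 rad s⁻¹, so T = 2π/N = 486.39 s = 8.1065 min ≈ 8.11 min.
A positive N² confirms static stability across the interval.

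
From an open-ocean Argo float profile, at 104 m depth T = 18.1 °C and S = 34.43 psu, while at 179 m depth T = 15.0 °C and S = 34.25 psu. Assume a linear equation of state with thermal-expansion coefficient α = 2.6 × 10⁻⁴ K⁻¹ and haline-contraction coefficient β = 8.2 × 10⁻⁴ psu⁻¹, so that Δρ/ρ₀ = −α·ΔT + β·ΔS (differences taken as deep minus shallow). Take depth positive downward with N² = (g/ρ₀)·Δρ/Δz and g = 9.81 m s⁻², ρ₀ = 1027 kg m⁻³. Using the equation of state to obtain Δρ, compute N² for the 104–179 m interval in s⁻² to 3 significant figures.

ΔT = -3.1 K, ΔS = -0.18 psu (deep − shallow).
Δρ/ρ₀ = −αΔT + βΔS = 8.06 × 10⁻⁴ − 1.476 × 10⁻⁴ = 6.584 × 10⁻⁴, so Δρ ≈ 0.6762 kg m⁻³.
N² = (g/ρ₀)·Δρ/Δz = g·(Δρ/ρ₀)/Δz = 9.81 × 6.584 × 10⁻⁴ / 75 = 8.6119 × 10⁻⁵ s⁻² ≈ 8.61 × 10⁻⁵ s⁻².

8.61 × 10⁻⁵ s⁻²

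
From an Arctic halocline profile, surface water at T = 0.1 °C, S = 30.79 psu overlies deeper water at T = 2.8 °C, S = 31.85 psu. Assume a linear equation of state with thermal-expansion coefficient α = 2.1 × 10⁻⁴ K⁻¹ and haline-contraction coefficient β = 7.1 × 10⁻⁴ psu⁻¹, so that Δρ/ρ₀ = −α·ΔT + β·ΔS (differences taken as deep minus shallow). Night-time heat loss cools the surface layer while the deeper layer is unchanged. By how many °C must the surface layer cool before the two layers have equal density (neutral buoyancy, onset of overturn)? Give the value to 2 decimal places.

Neutral buoyancy requires Δρ = 0, i.e. −α(T_deep − T_surf′) + β(S_deep − S_surf) = 0.
T_surf′ = T_deep − (β/α)·ΔS = 2.8 − (7.1 × 10⁻⁴/2.1 × 10⁻⁴)·(+1.06) = -0.7838 °C.
Cooling required: 0.1 − (-0.7838) = 0.8838 °C.

0.88 °C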